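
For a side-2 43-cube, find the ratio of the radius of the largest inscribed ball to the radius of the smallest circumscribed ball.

Ratio = (s/2)/(s√43/2) = 43^(-1/2) ≈ 0.152499.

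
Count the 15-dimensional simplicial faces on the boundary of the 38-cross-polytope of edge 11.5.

f_15(38-orthoplex) = 2^16 · (38 choose 16) = 1457518964244480.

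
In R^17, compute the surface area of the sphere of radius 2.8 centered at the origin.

|∂B_17(2.8)| ≈ 3.42088e+07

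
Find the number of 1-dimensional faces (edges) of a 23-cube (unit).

The 23-cube has n·2^(n-1) = 23·2^22 = 23·4194304 = 96468992 edges.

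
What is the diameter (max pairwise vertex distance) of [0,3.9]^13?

d = √(3.9² + 3.9² + ... + 3.9²) [13 terms] = √(13·3.9²) = 3.9√13 ≈ 14.0616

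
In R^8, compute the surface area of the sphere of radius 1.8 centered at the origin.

S = n·V_n(r)/r = 8·V_8(1.8)/1.8 (volume-to-surface relation), giving 1987.86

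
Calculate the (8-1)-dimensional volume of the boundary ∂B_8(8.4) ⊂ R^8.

The surface area of an n-ball is 2π^(n/2) r^(n-1) / Γ(n/2). For n=8, r=8.4: 9.58149e+07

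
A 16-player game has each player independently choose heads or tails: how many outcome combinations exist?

Number of vertices = 2^16 = 65536.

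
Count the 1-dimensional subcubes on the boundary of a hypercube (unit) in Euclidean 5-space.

An n-cube has C(n,k)·2^(n-k) k-faces. Here C(5,1)·2^4 = 5·16 = 80.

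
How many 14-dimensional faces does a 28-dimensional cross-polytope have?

Each 14-face is the convex hull of 15 vertices, one chosen as ±e_i from each of 15 distinct axes: 2^15·C(28,15) = 1226904698880.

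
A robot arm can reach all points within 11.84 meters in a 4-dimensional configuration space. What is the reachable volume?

Volume = π^{4/2}·(11.84)^4/Γ(3) ≈ 96978.7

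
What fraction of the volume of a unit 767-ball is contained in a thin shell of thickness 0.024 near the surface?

V(inner)/V(outer) = ((1-0.024)/1)^767 ≈ 8.091e-09, so the shell fraction is 0.9999999919.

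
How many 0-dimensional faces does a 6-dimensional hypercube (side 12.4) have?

Choose 0 of 6 axes to span the face (C(6,0) = 1 way), then fix each of the remaining 6 coordinates at one of its two extreme values (2^6 = 64 ways): 1·64 = 64.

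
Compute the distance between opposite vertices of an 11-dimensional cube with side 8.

||(8,8,...,8)|| = √(11)·8 ≈ 26.533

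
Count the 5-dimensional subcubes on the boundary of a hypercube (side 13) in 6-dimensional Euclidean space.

f_5(6-cube) = (6 choose 5) · 2^1 = 12.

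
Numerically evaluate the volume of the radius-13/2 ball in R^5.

V_5(13/2) = π^(5/2) · (13/2)^5 / Γ(5/2 + 1) = 371293·π^2/60 ≈ 61075.3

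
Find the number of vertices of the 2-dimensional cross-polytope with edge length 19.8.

Number of vertices = 2n = 4.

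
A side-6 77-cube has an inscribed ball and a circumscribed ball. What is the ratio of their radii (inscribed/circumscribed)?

For an n-cube of any side s, the inradius is s/2 and the circumradius is s√n/2, so the ratio is 1/√77 ≈ 0.113961.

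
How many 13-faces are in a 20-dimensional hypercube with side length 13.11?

f_13(20-cube) = (20 choose 13) · 2^7 = 9922560.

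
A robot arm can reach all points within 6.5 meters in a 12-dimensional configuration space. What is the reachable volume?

V_12(6.5) = π^(12/2) · (6.5)^12 / Γ(12/2 + 1) = 23298085122481·π^6/2949120 ≈ 7.59499e+09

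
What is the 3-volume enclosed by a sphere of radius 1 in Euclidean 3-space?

V_3(1) = π^(3/2) · (1)^3 / Γ(3/2 + 1) = 4·π/3 ≈ 4.18879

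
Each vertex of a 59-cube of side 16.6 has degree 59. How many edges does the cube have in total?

Number of 1-faces = C(59,1)·2^(59-1) = 59·288230376151711744 = 17005592192950992896.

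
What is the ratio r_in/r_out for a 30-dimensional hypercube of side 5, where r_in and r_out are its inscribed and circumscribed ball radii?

Ratio = (s/2)/(s√30/2) = 30^(-1/2) ≈ 0.182574.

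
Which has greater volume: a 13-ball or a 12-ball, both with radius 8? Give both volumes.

V_13(8) ≈ 5.00623e+11. V_12(8) ≈ 9.17586e+10. The 13-ball is larger.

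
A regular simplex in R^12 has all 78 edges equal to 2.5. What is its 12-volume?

For a regular n-simplex with edge a, V = (a^n / n!)·√((n+1)/2^n). With a=2.5, n=12: V ≈ 7.01027e-06.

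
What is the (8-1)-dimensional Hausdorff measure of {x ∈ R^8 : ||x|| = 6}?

S_8(6) = 2·π^(8/2)·(6)^7 / Γ(8/2) = 93312·π^4 ≈ 9.08944e+06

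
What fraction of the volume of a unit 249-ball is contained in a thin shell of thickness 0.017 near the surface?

V(inner)/V(outer) = ((1-0.017)/1)^249 ≈ 0.01399, so the shell fraction is 0.98601.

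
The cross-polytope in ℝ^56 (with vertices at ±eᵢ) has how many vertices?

An n-cross-polytope has 2n vertices; here n = 56, giving 112.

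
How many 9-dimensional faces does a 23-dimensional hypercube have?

Choose 9 of 23 axes to span the face (C(23,9) = 817190 ways), then fix each of the remaining 14 coordinates at one of its two extreme values (2^14 = 16384 ways): 817190·16384 = 13388840960.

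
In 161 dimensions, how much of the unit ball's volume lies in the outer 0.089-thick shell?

Shell fraction = 1 - (1-0.089)^161 ≈ 0.9999996963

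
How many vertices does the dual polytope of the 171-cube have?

Number of vertices = 2n = 342.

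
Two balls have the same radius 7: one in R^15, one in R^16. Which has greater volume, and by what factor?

V_15(7) ≈ 1.81093e+12, V_16(7) ≈ 7.82073e+12. The 16-ball is larger by a factor of 4.319.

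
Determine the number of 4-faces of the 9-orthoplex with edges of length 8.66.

Each 4-face is the convex hull of 5 vertices, one chosen as ±e_i from each of 5 distinct axes: 2^5·C(9,5) = 4032.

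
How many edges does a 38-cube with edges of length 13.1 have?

Number of 1-faces = C(38,1)·2^(38-1) = 38·137438953472 = 5222680231936.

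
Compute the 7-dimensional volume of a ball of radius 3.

V = 11664·π^3/35 ≈ 10333.1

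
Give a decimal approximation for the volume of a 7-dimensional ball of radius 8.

The n-ball volume is π^(n/2)·r^n/Γ(n/2+1). With n=7, r=8: V = 33554432·π^3/105 ≈ 9.90855e+06.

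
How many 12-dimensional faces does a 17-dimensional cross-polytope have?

Number of 12-faces = 2^(12+1) · C(17,12+1) = 8192 · 2380 = 19496960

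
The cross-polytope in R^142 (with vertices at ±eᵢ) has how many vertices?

The vertices are ±e_1, ..., ±e_142, so there are 2·142 = 284.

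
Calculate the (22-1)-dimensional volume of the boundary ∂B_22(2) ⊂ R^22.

S = n·V_n(r)/r = 22·V_22(2)/2 (volume-to-surface relation), giving 16384·π^11/14175 ≈ 340052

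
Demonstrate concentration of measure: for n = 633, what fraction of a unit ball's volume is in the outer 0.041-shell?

1 - (1-0.041)^633 ≈ 1 - 3.099e-12 ≈ (100 - 3.1e-10)%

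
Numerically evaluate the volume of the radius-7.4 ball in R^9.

V_9(7.4) = π^(9/2) · (7.4)^9 / Γ(9/2 + 1) ≈ 2.19484e+08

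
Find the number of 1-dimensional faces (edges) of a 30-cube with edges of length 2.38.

The 30-cube has n·2^(n-1) = 30·2^29 = 30·536870912 = 16106127360 edges.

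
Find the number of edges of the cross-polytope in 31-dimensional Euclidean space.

f_1(31-orthoplex) = 2^2 · (31 choose 2) = 1860.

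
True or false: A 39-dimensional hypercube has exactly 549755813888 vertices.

True. The 39-cube has 2^39 = 549755813888 vertices.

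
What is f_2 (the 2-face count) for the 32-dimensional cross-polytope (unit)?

f_2(32-orthoplex) = 2^3 · (32 choose 3) = 39680.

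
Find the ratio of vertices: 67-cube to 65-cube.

The 67-cube has 2^67 = 147573952589676412928 vertices. The 65-cube has 2^65 = 36893488147419103232 vertices. Ratio: 147573952589676412928/36893488147419103232 = 4.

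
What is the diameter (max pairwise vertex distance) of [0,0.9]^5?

d = √(0.9² + 0.9² + ... + 0.9²) [5 terms] = √(5·0.9²) = 0.9√5 ≈ 2.01246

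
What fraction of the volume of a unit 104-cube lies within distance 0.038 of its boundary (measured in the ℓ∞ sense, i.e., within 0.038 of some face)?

1 - (1 - 2·0.038)^104 = 1 - 0.924^104 ≈ 0.999731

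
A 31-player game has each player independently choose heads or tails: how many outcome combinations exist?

An n-cube has 2^n vertices; for n = 31 that is 2^31 = 2147483648.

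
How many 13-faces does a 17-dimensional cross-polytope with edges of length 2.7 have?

Each 13-face is the convex hull of 14 vertices, one chosen as ±e_i from each of 14 distinct axes: 2^14·C(17,14) = 11141120.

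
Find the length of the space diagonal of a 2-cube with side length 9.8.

||(9.8,9.8,...,9.8)|| = √(2)·9.8 ≈ 13.8593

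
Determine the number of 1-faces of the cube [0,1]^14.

An n-cube has C(n,k)·2^(n-k) k-faces. Here C(14,1)·2^13 = 14·8192 = 114688.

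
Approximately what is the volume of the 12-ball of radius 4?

Volume = π^{12/2}·(4)^12/Γ(7) = 1048576·π^6/45 ≈ 2.2402e+07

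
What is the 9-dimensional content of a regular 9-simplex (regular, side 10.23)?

Volume = 10.23^9 · √(10/2^9) / 9! ≈ 472.588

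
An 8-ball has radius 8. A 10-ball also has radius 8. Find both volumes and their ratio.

V_8(8) ≈ 6.80939e+07. V_10(8) ≈ 2.73822e+09. Ratio V_8/V_10 ≈ 0.02487.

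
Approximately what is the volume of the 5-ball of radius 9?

The n-ball volume is π^(n/2)·r^n/Γ(n/2+1). With n=5, r=9: V = 157464·π^2/5 ≈ 310821.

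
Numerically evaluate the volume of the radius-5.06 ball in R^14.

V_14(5.06) = π^(14/2) · (5.06)^14 / Γ(14/2 + 1) ≈ 4.32241e+09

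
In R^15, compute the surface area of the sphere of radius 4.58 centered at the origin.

S = n·V_n(r)/r = 15·V_15(4.58)/4.58 (volume-to-surface relation), giving 1.02244e+10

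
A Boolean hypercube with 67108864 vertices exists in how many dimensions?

The n-cube has 2^n vertices, and 67108864 = 2^26, so n = 26.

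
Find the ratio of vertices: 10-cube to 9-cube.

The 10-cube has 2^10 = 1024 vertices. The 9-cube has 2^9 = 512 vertices. Ratio: 1024/512 = 2.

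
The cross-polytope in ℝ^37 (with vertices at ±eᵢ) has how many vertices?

The 37-dimensional cross-polytope has 2n = 2·37 = 74 vertices.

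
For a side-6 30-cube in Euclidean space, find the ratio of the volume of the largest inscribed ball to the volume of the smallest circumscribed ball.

The radii are 6/2 and 6√30/2, so the volume ratio is (1/√30)^30 = 30^{-30/2} ≈ 6.96917e-23.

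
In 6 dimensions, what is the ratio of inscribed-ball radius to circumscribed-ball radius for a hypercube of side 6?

Ratio = (s/2)/(s√6/2) = 6^(-1/2) ≈ 0.408248.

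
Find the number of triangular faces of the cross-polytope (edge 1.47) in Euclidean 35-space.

Number of 2-faces = 2^(2+1) · C(35,2+1) = 8 · 6545 = 52360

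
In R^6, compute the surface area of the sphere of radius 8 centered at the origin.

S = n·V_n(r)/r = 6·V_6(8)/8 (volume-to-surface relation), giving 32768·π^3 ≈ 1.01601e+06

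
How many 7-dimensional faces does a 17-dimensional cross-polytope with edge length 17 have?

An n-cross-polytope has 2^(k+1)·C(n,k+1) k-faces. Here 2^8·C(17,8) = 256·24310 = 6223360.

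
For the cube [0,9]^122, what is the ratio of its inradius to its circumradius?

r_in / r_out = (9/2) / (9√122/2) = 1/√122 ≈ 0.0905357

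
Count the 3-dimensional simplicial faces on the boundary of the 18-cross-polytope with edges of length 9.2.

An n-cross-polytope has 2^(k+1)·C(n,k+1) k-faces. Here 2^4·C(18,4) = 16·3060 = 48960.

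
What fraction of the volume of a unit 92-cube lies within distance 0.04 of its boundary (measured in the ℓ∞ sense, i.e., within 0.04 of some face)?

The inner cube has side 1-2·0.04 = 0.92 and volume (0.92)^92 ≈ 0.0004661, so the shell holds 0.999534 of the volume.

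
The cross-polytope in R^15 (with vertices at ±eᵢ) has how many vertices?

An n-cross-polytope has 2n vertices; here n = 15, giving 30.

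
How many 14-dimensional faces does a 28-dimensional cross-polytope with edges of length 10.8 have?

An n-cross-polytope has 2^(k+1)·C(n,k+1) k-faces. Here 2^15·C(28,15) = 32768·37442160 = 1226904698880.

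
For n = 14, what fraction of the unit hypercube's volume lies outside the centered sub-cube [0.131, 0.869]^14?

1 - (1 - 2·0.131)^14 = 1 - 0.738^14 ≈ 0.985784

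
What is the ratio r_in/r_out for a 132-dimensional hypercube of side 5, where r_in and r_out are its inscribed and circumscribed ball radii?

For an n-cube of any side s, the inradius is s/2 and the circumradius is s√n/2, so the ratio is 1/√132 ≈ 0.0870388.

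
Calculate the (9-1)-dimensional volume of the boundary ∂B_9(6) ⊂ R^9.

The surface area of an n-ball is 2π^(n/2) r^(n-1) / Γ(n/2). For n=9, r=6: 17915904·π^4/35 ≈ 4.98621e+07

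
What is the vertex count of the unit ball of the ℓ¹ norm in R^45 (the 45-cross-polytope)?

The 45-dimensional cross-polytope has 2n = 2·45 = 90 vertices.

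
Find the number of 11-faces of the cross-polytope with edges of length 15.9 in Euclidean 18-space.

Number of 11-faces = 2^(11+1) · C(18,11+1) = 4096 · 18564 = 76038144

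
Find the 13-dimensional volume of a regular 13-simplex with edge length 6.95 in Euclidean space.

Volume = 6.95^13 · √(14/2^13) / 13! ≈ 0.585991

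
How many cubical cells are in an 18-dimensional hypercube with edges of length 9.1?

An n-cube has C(n,k)·2^(n-k) k-faces. Here C(18,3)·2^15 = 816·32768 = 26738688.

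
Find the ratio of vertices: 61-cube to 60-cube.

The 61-cube has 2^61 = 2305843009213693952 vertices. The 60-cube has 2^60 = 1152921504606846976 vertices. Ratio: 2305843009213693952/1152921504606846976 = 2.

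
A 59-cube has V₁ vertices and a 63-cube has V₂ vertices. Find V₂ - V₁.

V₁ = 2^59 = 576460752303423488. V₂ = 2^63 = 9223372036854775808. V₂ - V₁ = 8646911284551352320.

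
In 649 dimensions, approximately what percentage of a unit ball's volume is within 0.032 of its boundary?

1 - (1-0.032)^649 ≈ 0.9999999993 ≈ (100 - 6.81e-08)%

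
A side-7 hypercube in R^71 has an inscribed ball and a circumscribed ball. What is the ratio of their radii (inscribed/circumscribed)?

r_in / r_out = (7/2) / (7√71/2) = 1/√71 ≈ 0.118678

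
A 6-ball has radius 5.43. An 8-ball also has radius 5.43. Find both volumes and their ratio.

V_6(5.43) ≈ 132464. V_8(5.43) ≈ 3.06752e+06. Ratio V_6/V_8 ≈ 0.04318.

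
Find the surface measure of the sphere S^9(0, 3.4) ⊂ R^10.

|∂B_10(3.4)| ≈ 1.54838e+06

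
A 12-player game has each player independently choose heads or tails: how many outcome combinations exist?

The 12-cube has 2^12 = 4096 vertices.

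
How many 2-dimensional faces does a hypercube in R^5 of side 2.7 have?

f_2(5-cube) = (5 choose 2) · 2^3 = 80.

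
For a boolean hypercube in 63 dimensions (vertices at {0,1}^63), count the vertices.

An n-cube has 2^n vertices; for n = 63 that is 2^63 = 9223372036854775808.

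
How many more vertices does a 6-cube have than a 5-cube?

The 6-cube has 2^6 = 64 vertices. The 5-cube has 2^5 = 32 vertices. Difference: 64 - 32 = 32.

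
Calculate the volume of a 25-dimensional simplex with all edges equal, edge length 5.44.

Volume = 5.44^25 · √(26/2^25) / 25! ≈ 1.39296e-10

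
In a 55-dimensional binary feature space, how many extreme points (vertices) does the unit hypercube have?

The 55-cube has 2^55 = 36028797018963968 vertices.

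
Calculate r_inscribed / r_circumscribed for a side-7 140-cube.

r_in = 7/2 (half the side); r_out = 7√140/2 (half the diagonal). Ratio = 1/√140 ≈ 0.0845154.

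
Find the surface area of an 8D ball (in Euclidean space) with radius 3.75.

S_8(3.75) = 2·π^(8/2)·(3.75)^7 / Γ(8/2) ≈ 338608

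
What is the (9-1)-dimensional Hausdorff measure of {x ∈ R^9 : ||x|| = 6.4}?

|∂B_9(6.4)| ≈ 8.35603e+07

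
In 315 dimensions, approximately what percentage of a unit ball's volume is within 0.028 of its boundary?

1 - (1-0.028)^315 ≈ 0.99987 ≈ 99.9870%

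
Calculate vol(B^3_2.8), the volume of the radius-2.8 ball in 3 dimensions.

The n-ball volume is π^(n/2)·r^n/Γ(n/2+1). With n=3, r=2.8: V ≈ 91.9523.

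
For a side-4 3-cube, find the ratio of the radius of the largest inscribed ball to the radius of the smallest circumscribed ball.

Ratio = (s/2)/(s√3/2) = 3^(-1/2) ≈ 0.57735.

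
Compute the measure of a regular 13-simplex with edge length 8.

Volume = 8^13 · √(14/2^13) / 13! ≈ 3.64971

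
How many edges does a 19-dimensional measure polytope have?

An n-cube has n·2^(n-1) edges. With n = 19: 19·262144 = 4980736.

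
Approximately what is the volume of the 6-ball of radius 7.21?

The n-ball volume is π^(n/2)·r^n/Γ(n/2+1). With n=6, r=7.21: V ≈ 725955.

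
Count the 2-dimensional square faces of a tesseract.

Number of 2-faces = C(4,2) · 2^(4-2) = 6 · 4 = 24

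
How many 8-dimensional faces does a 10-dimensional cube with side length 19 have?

Choose 8 of 10 axes to span the face (C(10,8) = 45 ways), then fix each of the remaining 2 coordinates at one of its two extreme values (2^2 = 4 ways): 45·4 = 180.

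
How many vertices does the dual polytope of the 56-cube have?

An n-cross-polytope has 2n vertices; here n = 56, giving 112.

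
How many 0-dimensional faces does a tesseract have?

An n-cube has C(n,k)·2^(n-k) k-faces. Here C(4,0)·2^4 = 1·16 = 16.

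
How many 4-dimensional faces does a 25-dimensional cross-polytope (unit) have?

An n-cross-polytope has 2^(k+1)·C(n,k+1) k-faces. Here 2^5·C(25,5) = 32·53130 = 1700160.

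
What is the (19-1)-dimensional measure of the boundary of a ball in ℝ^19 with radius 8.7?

S = n·V_n(r)/r = 19·V_19(8.7)/8.7 (volume-to-surface relation), giving 7.2225e+16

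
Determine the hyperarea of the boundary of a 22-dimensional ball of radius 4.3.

S = n·V_n(r)/r = 22·V_22(4.3)/4.3 (volume-to-surface relation), giving 3.25652e+12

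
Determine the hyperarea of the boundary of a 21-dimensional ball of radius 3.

|∂B_21(3)| = 88159684608·π^10/8083075 ≈ 1.02139e+09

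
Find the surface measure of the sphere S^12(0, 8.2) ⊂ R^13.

The surface area of an n-ball is 2π^(n/2) r^(n-1) / Γ(n/2). For n=13, r=8.2: 1.09408e+12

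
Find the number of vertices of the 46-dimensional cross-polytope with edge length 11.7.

An n-cross-polytope has 2n vertices; here n = 46, giving 92.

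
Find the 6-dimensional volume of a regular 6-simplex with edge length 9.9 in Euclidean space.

V_6 = √(7) · 9.9^6 / (6! · 2^(6/2)) ≈ 432.452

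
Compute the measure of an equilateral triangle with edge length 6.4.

Area = (√3/4) · 6.4² = 17.7362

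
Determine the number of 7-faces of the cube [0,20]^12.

An n-cube has C(n,k)·2^(n-k) k-faces. Here C(12,7)·2^5 = 792·32 = 25344.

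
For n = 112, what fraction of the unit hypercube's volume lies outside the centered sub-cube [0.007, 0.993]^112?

1 - (1 - 2·0.007)^112 = 1 - 0.986^112 ≈ 0.793835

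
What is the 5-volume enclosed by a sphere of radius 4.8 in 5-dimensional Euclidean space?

Volume = π^{5/2}·(4.8)^5/Γ(7/2) ≈ 13412.3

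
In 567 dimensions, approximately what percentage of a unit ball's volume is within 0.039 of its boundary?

1 - (1-0.039)^567 ≈ 1 - 1.6e-10 ≈ (100 - 1.6e-08)%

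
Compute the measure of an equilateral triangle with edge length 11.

Area = (√3/4) · 11² = 52.3945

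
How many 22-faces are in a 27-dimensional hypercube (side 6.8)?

Number of 22-faces = C(27,22) · 2^(27-22) = 80730 · 32 = 2583360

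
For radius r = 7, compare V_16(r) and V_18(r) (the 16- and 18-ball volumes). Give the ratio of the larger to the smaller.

V_16(7) ≈ 7.82073e+12, V_18(7) ≈ 1.33767e+14. The 18-ball is larger by a factor of 17.1.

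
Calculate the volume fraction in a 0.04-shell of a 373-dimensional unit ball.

Shell fraction = 1 - (1-0.04)^373 ≈ 0.9999997561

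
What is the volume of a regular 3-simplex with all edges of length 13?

Volume = (√2/12) · 13³ = 258.919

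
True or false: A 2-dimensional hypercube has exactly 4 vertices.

True. The 2-cube has 2^2 = 4 vertices.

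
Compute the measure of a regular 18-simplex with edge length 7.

V_18 = √(19) · 7^18 / (18! · 2^(18/2)) ≈ 0.00216536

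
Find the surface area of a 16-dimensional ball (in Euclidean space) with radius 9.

S = n·V_n(r)/r = 16·V_16(9)/9 (volume-to-surface relation), giving 22876792454961·π^8/280 ≈ 7.7524e+14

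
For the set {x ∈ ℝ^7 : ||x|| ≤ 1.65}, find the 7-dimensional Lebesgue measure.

The n-ball volume is π^(n/2)·r^n/Γ(n/2+1). With n=7, r=1.65: V ≈ 157.314.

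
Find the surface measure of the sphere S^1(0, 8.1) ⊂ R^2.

|∂B_2(8.1)| = 2πr = 2π·8.1 ≈ 50.8938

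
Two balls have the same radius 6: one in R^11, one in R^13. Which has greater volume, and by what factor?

V_11(6) ≈ 6.83547e+08, V_13(6) ≈ 1.18934e+10. The 13-ball is larger by a factor of 17.4.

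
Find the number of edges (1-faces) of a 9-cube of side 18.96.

Number of 1-faces = C(9,1) · 2^(9-1) = 9 · 256 = 2304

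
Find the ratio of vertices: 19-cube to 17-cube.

The 19-cube has 2^19 = 524288 vertices. The 17-cube has 2^17 = 131072 vertices. Ratio: 524288/131072 = 4.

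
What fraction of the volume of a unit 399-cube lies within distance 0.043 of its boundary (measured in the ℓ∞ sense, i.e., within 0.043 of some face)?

1 - (1 - 2·0.043)^399 = 1 - 0.914^399 ≈ 1 - 2.615e-16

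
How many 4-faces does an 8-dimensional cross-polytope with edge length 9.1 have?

f_4(8-orthoplex) = 2^5 · (8 choose 5) = 1792.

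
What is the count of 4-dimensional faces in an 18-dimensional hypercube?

f_4(18-cube) = (18 choose 4) · 2^14 = 50135040.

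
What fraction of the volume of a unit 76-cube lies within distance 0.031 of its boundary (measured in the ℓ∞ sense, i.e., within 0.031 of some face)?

1 - (1 - 2·0.031)^76 = 1 - 0.938^76 ≈ 0.992284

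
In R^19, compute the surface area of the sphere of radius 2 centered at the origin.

S_19(2) = 2·π^(19/2)·(2)^18 / Γ(19/2) = 268435456·π^9/34459425 ≈ 232210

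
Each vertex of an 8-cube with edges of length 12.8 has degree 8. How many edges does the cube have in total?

Number of 1-faces = C(8,1)·2^(8-1) = 8·128 = 1024.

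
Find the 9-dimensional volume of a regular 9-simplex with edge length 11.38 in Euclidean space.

V = (11.38^9 / 9!) · √((9+1) / 2^9) ≈ 1232.77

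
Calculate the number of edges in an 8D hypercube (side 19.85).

An n-cube has n·2^(n-1) edges. With n = 8: 8·128 = 1024.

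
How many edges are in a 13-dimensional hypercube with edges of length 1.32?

f_1(13-cube) = (13 choose 1) · 2^12 = 53248.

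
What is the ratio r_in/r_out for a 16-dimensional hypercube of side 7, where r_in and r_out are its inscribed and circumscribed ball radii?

For an n-cube of any side s, the inradius is s/2 and the circumradius is s√n/2, so the ratio is 1/√16 ≈ 0.25.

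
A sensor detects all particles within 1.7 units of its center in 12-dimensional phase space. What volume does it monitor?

Volume = π^{12/2}·(1.7)^12/Γ(7) ≈ 777.954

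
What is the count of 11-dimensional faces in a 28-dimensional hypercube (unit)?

f_11(28-cube) = (28 choose 11) · 2^17 = 2814663720960.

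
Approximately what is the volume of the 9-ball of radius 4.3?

V_9(4.3) = π^(9/2) · (4.3)^9 / Γ(9/2 + 1) ≈ 1.65781e+06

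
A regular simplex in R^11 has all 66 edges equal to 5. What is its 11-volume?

Volume = 5^11 · √(12/2^11) / 11! ≈ 0.0936354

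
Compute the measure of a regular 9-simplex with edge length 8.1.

V_9 = √(10) · 8.1^9 / (9! · 2^(9/2)) ≈ 57.8052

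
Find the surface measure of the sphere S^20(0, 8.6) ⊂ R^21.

S = n·V_n(r)/r = 21·V_21(8.6)/8.6 (volume-to-surface relation), giving 1.43462e+18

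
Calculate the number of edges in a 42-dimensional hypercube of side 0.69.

An n-cube has n·2^(n-1) edges. With n = 42: 42·2199023255552 = 92358976733184.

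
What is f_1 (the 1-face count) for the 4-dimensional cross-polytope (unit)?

Number of 1-faces = 2^(1+1) · C(4,1+1) = 4 · 6 = 24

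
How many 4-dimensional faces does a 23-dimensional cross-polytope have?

Number of 4-faces = 2^(4+1) · C(23,4+1) = 32 · 33649 = 1076768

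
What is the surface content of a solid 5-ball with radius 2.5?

The surface area of an n-ball is 2π^(n/2) r^(n-1) / Γ(n/2). For n=5, r=2.5: 625·π^2/6 ≈ 1028.08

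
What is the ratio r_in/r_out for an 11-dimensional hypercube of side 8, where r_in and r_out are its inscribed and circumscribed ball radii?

Ratio = (s/2)/(s√11/2) = 11^(-1/2) ≈ 0.301511.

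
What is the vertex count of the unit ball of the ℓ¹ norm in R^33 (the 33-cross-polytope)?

Number of vertices = 2n = 66.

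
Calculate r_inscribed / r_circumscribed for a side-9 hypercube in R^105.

r_in = 9/2 (half the side); r_out = 9√105/2 (half the diagonal). Ratio = 1/√105 ≈ 0.09759.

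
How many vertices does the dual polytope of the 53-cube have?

The 53-dimensional cross-polytope has 2n = 2·53 = 106 vertices.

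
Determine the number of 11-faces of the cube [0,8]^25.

An n-cube has C(n,k)·2^(n-k) k-faces. Here C(25,11)·2^14 = 4457400·16384 = 73030041600.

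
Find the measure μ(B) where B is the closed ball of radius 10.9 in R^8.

The n-ball volume is π^(n/2)·r^n/Γ(n/2+1). With n=8, r=10.9: V ≈ 8.08724e+08.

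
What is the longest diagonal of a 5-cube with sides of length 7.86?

d = √(7.86² + 7.86² + ... + 7.86²) [5 terms] = √(5·7.86²) = 7.86√5 ≈ 17.5755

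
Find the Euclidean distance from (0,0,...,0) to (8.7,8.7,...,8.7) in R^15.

d = √(8.7² + 8.7² + ... + 8.7²) [15 terms] = √(15·8.7²) = 8.7√15 ≈ 33.695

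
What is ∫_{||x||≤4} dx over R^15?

Volume = π^{15/2}·(4)^15/Γ(17/2) = 274877906944·π^7/2027025 ≈ 4.09572e+08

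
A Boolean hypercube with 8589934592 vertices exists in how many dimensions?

n = log_2(8589934592) = 33.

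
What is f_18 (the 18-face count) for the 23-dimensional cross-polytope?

An n-cross-polytope has 2^(k+1)·C(n,k+1) k-faces. Here 2^19·C(23,19) = 524288·8855 = 4642570240.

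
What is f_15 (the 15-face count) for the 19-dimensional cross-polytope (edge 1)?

f_15(19-orthoplex) = 2^16 · (19 choose 16) = 63504384.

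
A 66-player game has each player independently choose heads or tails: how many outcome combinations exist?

An n-cube has 2^n vertices; for n = 66 that is 2^66 = 73786976294838206464.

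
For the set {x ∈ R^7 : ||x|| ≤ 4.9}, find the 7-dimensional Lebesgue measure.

The n-ball volume is π^(n/2)·r^n/Γ(n/2+1). With n=7, r=4.9: V ≈ 320445.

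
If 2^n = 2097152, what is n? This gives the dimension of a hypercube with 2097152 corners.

Since 2^n = 2097152, we have n = 21.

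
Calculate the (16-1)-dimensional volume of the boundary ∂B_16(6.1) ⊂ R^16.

The surface area of an n-ball is 2π^(n/2) r^(n-1) / Γ(n/2). For n=16, r=6.1: 2.26854e+12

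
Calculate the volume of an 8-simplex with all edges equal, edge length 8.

Volume = 8^8 · √(9/2^8) / 8! ≈ 78.019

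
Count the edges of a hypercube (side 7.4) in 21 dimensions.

Each of the 2^21 = 2097152 vertices has degree 21; total edges = 21·2^21/2 = 22020096.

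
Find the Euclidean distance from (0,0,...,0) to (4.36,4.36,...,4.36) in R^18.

Diagonal = √18 · 4.36 ≈ 18.4979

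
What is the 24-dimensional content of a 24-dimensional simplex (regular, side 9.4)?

V = (9.4^24 / 24!) · √((24+1) / 2^24) ≈ 0.000445628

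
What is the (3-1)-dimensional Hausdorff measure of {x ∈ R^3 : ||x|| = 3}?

The surface area of an n-ball is 2π^(n/2) r^(n-1) / Γ(n/2). For n=3, r=3: 4πr² = 4π·(3)² ≈ 113.097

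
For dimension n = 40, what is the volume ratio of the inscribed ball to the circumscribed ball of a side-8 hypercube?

V_in/V_out = n^(-n/2) = 40^(-40/2) ≈ 9.09495e-33.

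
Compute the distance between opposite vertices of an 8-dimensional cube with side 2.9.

||(2.9,2.9,...,2.9)|| = √(8)·2.9 ≈ 8.20244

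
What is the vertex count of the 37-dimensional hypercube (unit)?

The 37-cube has 2^37 = 137438953472 vertices.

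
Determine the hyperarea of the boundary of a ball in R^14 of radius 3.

S_14(3) = 2·π^(14/2)·(3)^13 / Γ(14/2) = 177147·π^7/40 ≈ 1.33759e+07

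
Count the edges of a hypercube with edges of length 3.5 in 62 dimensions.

The 62-cube has n·2^(n-1) = 62·2^61 = 62·2305843009213693952 = 142962266571249025024 edges.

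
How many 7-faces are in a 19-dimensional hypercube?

Choose 7 of 19 axes to span the face (C(19,7) = 50388 ways), then fix each of the remaining 12 coordinates at one of its two extreme values (2^12 = 4096 ways): 50388·4096 = 206389248.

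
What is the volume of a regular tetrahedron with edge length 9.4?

Volume = (√2/12) · 9.4³ = 97.8853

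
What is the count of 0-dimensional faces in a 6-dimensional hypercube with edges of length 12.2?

Choose 0 of 6 axes to span the face (C(6,0) = 1 way), then fix each of the remaining 6 coordinates at one of its two extreme values (2^6 = 64 ways): 1·64 = 64.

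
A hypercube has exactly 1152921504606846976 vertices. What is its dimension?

The n-cube has 2^n vertices, and 1152921504606846976 = 2^60, so n = 60.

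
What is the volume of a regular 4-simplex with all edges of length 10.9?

For a regular n-simplex with edge a, V = (a^n / n!)·√((n+1)/2^n). With a=10.9, n=4: V ≈ 328.791.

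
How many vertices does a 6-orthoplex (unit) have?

f_0(6-orthoplex) = 2^1 · (6 choose 1) = 12.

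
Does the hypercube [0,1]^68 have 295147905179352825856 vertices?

True. The 68-cube has 2^68 = 295147905179352825856 vertices.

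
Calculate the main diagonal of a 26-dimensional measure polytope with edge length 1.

Diagonal = √26 · 1 ≈ 5.09902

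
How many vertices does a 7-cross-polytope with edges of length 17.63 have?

f_0(7-orthoplex) = 2^1 · (7 choose 1) = 14.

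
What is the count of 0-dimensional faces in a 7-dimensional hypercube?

Choose 0 of 7 axes to span the face (C(7,0) = 1 way), then fix each of the remaining 7 coordinates at one of its two extreme values (2^7 = 128 ways): 1·128 = 128.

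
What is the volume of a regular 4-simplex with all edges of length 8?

Volume = 8^4 · √(5/2^4) / 4! ≈ 95.4056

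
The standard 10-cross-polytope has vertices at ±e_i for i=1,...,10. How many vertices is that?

Number of vertices = 2n = 20.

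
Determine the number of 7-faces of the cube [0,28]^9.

Choose 7 of 9 axes to span the face (C(9,7) = 36 ways), then fix each of the remaining 2 coordinates at one of its two extreme values (2^2 = 4 ways): 36·4 = 144.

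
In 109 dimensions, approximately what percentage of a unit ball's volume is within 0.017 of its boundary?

1 - (1-0.017)^109 ≈ 0.845712 ≈ 84.57%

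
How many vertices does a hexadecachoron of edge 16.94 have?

An n-cross-polytope has 2^(k+1)·C(n,k+1) k-faces. Here 2^1·C(4,1) = 2·4 = 8.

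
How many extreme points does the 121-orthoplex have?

Number of vertices = 2n = 242.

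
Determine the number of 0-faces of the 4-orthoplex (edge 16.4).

Each 0-face is the convex hull of 1 vertex, one chosen as ±e_i from each of 1 distinct axis: 2^1·C(4,1) = 8.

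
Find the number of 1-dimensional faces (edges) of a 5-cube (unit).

Each of the 2^5 = 32 vertices has degree 5; total edges = 5·2^5/2 = 80.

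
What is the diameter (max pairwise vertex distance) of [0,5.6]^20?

The space diagonal of an n-cube of side s is s√n. Here 5.6·√20 ≈ 25.044.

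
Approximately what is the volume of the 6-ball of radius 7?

V = 117649·π^3/6 ≈ 607976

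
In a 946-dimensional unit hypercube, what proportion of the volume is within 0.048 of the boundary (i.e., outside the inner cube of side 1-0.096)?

The inner cube has side 1-2·0.048 = 0.904 and volume (0.904)^946 ≈ 3.43e-42, so the shell holds 1 - 3.43e-42 of the volume.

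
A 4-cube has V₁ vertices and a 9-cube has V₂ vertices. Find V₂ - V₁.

V₁ = 2^4 = 16. V₂ = 2^9 = 512. V₂ - V₁ = 496.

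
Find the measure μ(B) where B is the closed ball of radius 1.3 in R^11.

V_11(1.3) = π^(11/2) · (1.3)^11 / Γ(11/2 + 1) ≈ 33.7662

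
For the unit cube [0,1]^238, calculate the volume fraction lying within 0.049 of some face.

Shell fraction = 1 - (1-0.098)^238 ≈ 1 - 2.184e-11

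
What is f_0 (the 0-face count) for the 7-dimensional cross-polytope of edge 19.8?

Number of 0-faces = 2^(0+1) · C(7,0+1) = 2 · 7 = 14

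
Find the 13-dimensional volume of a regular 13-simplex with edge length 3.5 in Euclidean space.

V = (3.5^13 / 13!) · √((13+1) / 2^13) ≈ 7.85187e-05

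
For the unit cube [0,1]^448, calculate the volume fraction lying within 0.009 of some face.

The inner cube has side 1-2·0.009 = 0.982 and volume (0.982)^448 ≈ 0.0002924, so the shell holds 0.999708 of the volume.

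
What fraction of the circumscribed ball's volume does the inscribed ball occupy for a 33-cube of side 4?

Volume scales as r^n, and r_in/r_out = 1/√33, giving (1/√33)^33 ≈ 8.80076e-26.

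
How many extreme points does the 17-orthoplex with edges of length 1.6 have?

Number of vertices = 2n = 34.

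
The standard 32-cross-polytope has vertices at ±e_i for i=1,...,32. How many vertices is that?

An n-cross-polytope has 2n vertices; here n = 32, giving 64.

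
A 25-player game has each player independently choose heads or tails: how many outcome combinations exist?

Each vertex is a binary string of length 25, so there are 2^25 = 33554432.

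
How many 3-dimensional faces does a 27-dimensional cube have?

Choose 3 of 27 axes to span the face (C(27,3) = 2925 ways), then fix each of the remaining 24 coordinates at one of its two extreme values (2^24 = 16777216 ways): 2925·16777216 = 49073356800.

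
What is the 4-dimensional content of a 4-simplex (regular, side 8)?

For a regular n-simplex with edge a, V = (a^n / n!)·√((n+1)/2^n). With a=8, n=4: V ≈ 95.4056.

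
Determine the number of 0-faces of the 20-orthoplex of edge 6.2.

Each 0-face is the convex hull of 1 vertex, one chosen as ±e_i from each of 1 distinct axis: 2^1·C(20,1) = 40.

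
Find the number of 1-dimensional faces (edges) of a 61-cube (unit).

The 61-cube has n·2^(n-1) = 61·2^60 = 61·1152921504606846976 = 70328211781017665536 edges.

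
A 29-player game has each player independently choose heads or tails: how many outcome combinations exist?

Number of vertices = 2^29 = 536870912.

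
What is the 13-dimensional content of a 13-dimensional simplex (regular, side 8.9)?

Volume = 8.9^13 · √(14/2^13) / 13! ≈ 14.5935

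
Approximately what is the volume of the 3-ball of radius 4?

V = 256·π/3 ≈ 268.083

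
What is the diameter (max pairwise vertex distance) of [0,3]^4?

Diagonal = √4 · 3 = 6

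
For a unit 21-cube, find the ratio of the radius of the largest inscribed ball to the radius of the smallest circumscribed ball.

For an n-cube of any side s, the inradius is s/2 and the circumradius is s√n/2, so the ratio is 1/√21 ≈ 0.218218.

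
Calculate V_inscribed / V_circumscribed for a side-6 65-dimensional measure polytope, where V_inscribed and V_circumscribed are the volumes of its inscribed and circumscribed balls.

V_in / V_out = (r_in/r_out)^65 = (1/√65)^65 = 65^(-65/2) ≈ 1.20314e-59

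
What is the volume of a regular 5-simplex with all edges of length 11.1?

V_5 = √(6) · 11.1^5 / (5! · 2^(5/2)) ≈ 608.043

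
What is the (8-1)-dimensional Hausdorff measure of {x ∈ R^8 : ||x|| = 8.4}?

The surface area of an n-ball is 2π^(n/2) r^(n-1) / Γ(n/2). For n=8, r=8.4: 9.58149e+07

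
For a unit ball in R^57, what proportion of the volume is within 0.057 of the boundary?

V(inner)/V(outer) = ((1-0.057)/1)^57 ≈ 0.03525, so the shell fraction is 0.964749.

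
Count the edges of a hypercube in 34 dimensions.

The 34-cube has n·2^(n-1) = 34·2^33 = 34·8589934592 = 292057776128 edges.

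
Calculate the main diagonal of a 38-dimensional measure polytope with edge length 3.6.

d = √(3.6² + 3.6² + ... + 3.6²) [38 terms] = √(38·3.6²) = 3.6√38 ≈ 22.1919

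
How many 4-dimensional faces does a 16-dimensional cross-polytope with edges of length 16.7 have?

Each 4-face is the convex hull of 5 vertices, one chosen as ±e_i from each of 5 distinct axes: 2^5·C(16,5) = 139776.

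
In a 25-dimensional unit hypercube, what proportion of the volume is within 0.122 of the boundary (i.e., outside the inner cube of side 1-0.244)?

The inner cube has side 1-2·0.122 = 0.756 and volume (0.756)^25 ≈ 0.0009184, so the shell holds 0.999082 of the volume.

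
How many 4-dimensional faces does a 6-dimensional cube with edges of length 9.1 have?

An n-cube has C(n,k)·2^(n-k) k-faces. Here C(6,4)·2^2 = 15·4 = 60.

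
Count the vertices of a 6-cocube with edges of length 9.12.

The 6-dimensional cross-polytope has 2n = 2·6 = 12 vertices.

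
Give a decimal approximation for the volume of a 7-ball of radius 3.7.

Volume = π^{7/2}·(3.7)^7/Γ(9/2) ≈ 44853.1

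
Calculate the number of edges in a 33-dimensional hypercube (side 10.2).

Number of 1-faces = C(33,1)·2^(33-1) = 33·4294967296 = 141733920768.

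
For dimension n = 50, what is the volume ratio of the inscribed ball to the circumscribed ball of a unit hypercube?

Volume scales as r^n, and r_in/r_out = 1/√50, giving (1/√50)^50 ≈ 3.35544e-43.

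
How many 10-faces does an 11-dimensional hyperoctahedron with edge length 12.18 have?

Number of 10-faces = 2^(10+1) · C(11,10+1) = 2048 · 1 = 2048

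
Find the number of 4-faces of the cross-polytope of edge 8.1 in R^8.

Each 4-face is the convex hull of 5 vertices, one chosen as ±e_i from each of 5 distinct axes: 2^5·C(8,5) = 1792.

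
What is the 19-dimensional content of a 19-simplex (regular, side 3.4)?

V_19 = √(20) · 3.4^19 / (19! · 2^(19/2)) ≈ 6.36407e-10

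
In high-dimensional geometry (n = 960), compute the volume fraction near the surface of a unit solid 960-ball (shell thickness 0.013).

1 - (1-0.013)^960 ≈ 0.9999964968 ≈ 99.999650%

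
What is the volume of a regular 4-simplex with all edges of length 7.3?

V = (7.3^4 / 4!) · √((4+1) / 2^4) ≈ 66.1462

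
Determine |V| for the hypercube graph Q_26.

Each vertex is a binary string of length 26, so there are 2^26 = 67108864.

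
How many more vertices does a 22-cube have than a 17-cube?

The 22-cube has 2^22 = 4194304 vertices. The 17-cube has 2^17 = 131072 vertices. Difference: 4194304 - 131072 = 4063232.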